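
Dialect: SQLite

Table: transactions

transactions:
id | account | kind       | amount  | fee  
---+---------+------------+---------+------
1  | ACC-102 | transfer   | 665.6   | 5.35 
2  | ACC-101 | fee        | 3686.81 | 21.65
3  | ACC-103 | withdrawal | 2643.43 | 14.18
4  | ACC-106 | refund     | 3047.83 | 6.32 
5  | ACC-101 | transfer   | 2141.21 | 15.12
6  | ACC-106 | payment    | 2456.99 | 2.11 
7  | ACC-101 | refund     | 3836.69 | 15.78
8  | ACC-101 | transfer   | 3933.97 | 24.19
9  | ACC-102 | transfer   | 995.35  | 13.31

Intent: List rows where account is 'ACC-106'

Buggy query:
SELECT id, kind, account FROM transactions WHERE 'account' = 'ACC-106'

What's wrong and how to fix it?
Bug: Single quotes denote string literals in SQL; the column name is being compared as a constant string

Fix: Reference the column as account without single quotes

Corrected query:
SELECT id, kind, account FROM transactions WHERE account = 'ACC-106'

Result:
id | kind    | account
---+---------+--------
4  | refund  | ACC-106
6  | payment | ACC-106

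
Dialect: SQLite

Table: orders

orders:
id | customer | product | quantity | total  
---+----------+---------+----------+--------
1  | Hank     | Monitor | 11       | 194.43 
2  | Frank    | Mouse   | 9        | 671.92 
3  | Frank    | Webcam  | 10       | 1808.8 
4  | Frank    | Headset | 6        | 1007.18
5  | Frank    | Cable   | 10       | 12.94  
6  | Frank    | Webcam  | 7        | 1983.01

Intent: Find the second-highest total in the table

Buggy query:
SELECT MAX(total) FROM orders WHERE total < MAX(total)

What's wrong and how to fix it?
Bug: MAX(total) on the right of the comparison is an aggregate-in-WHERE error

Fix: Compute the overall MAX in a subquery, then take MAX of rows below it

Corrected query:
SELECT MAX(total) FROM orders WHERE total < (SELECT MAX(total) FROM orders)

Result:
MAX(total)
----------
1808.8    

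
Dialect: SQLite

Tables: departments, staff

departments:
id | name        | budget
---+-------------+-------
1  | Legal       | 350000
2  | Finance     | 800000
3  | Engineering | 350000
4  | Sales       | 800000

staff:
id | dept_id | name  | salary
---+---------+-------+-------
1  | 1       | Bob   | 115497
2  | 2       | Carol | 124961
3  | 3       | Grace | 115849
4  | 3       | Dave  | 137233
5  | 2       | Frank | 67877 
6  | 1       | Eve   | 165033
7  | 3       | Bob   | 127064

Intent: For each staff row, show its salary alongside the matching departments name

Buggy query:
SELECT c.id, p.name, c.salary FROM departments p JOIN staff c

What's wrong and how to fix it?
Bug: Missing join condition: each staff row is matched to all departments rows instead of just its own

Fix: Specify the join condition linking the foreign key to the parent id

Corrected query:
SELECT c.id, p.name, c.salary FROM departments p JOIN staff c ON c.dept_id = p.id

Result:
id | name        | salary
---+-------------+-------
1  | Legal       | 115497
2  | Finance     | 124961
3  | Engineering | 115849
4  | Engineering | 137233
5  | Finance     | 67877 
6  | Legal       | 165033
7  | Engineering | 127064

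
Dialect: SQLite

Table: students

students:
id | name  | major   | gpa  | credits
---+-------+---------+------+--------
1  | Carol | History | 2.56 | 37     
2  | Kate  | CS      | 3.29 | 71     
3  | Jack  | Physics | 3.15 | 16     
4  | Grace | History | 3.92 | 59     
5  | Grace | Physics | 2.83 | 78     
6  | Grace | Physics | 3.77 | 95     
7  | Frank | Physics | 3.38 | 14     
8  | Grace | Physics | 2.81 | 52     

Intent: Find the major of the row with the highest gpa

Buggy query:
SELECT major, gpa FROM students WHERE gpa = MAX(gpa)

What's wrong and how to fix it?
Bug: WHERE is evaluated per row; an aggregate over the whole table isn't defined there

Fix: Use a subquery: WHERE gpa = (SELECT MAX(gpa) FROM students)

Corrected query:
SELECT major, gpa FROM students WHERE gpa = (SELECT MAX(gpa) FROM students)

Result:
major   | gpa 
--------+-----
History | 3.92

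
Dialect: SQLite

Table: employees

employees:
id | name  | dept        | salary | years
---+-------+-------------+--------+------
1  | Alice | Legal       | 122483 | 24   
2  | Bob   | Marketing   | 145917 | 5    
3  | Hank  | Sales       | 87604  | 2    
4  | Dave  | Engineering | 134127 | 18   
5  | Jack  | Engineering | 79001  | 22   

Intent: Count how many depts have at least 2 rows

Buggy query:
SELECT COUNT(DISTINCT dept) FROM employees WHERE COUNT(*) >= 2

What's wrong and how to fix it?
Bug: COUNT(*) cannot appear in WHERE; the per-group count doesn't exist yet

Fix: Use a subquery that GROUPs and filters with HAVING, then count its rows

Corrected query:
SELECT COUNT(*) FROM (SELECT dept FROM employees GROUP BY dept HAVING COUNT(*) >= 2)

Result:
COUNT(*)
--------
1       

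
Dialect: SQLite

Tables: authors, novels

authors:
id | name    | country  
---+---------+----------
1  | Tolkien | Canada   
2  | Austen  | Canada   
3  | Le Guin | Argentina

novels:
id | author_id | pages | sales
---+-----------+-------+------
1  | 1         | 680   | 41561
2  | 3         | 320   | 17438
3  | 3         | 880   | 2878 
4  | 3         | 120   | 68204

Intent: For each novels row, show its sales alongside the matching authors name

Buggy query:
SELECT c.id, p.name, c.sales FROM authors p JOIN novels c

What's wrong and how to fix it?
Bug: JOIN with no ON clause produces a cartesian product; every novels row pairs with every authors row

Fix: Specify the join condition linking the foreign key to the parent id

Corrected query:
SELECT c.id, p.name, c.sales FROM authors p JOIN novels c ON c.author_id = p.id

Result:
id | name    | sales
---+---------+------
1  | Tolkien | 41561
2  | Le Guin | 17438
3  | Le Guin | 2878 
4  | Le Guin | 68204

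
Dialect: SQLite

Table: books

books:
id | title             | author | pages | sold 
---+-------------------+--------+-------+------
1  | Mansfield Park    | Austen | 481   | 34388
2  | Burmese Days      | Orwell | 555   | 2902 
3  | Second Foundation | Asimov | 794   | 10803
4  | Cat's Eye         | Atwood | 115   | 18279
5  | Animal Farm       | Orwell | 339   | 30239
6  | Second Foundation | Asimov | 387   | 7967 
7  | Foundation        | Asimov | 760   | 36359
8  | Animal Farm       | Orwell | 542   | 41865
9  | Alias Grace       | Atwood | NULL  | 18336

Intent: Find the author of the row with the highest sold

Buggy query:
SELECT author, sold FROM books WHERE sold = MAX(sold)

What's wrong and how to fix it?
Bug: WHERE is evaluated per row; an aggregate over the whole table isn't defined there

Fix: Wrap MAX in a scalar subquery so WHERE compares against a single value

Corrected query:
SELECT author, sold FROM books WHERE sold = (SELECT MAX(sold) FROM books)

Result:
author | sold 
-------+------
Orwell | 41865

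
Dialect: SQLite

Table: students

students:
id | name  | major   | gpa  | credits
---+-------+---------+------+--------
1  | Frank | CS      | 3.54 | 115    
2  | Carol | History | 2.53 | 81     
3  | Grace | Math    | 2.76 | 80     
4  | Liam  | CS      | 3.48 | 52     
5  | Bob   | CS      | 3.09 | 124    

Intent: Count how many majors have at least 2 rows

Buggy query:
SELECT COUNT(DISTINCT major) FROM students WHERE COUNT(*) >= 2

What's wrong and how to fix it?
Bug: COUNT(*) cannot appear in WHERE; the per-group count doesn't exist yet

Fix: Group first with HAVING COUNT(*) >= 2, then COUNT the resulting groups

Corrected query:
SELECT COUNT(*) FROM (SELECT major FROM students GROUP BY major HAVING COUNT(*) >= 2)

Result:
COUNT(*)
--------
1       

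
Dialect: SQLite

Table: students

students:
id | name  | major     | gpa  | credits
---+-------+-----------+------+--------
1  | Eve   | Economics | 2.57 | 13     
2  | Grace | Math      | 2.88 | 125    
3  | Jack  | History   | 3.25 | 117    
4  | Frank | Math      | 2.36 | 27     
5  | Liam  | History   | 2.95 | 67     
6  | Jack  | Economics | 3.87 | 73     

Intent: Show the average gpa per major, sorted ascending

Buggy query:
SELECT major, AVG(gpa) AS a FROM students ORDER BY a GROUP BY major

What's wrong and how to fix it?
Bug: GROUP BY must precede ORDER BY

Fix: Move ORDER BY to the end, after GROUP BY

Corrected query:
SELECT major, AVG(gpa) AS a FROM students GROUP BY major ORDER BY a

Result:
major     | a   
----------+-----
Math      | 2.62
History   | 3.1 
Economics | 3.22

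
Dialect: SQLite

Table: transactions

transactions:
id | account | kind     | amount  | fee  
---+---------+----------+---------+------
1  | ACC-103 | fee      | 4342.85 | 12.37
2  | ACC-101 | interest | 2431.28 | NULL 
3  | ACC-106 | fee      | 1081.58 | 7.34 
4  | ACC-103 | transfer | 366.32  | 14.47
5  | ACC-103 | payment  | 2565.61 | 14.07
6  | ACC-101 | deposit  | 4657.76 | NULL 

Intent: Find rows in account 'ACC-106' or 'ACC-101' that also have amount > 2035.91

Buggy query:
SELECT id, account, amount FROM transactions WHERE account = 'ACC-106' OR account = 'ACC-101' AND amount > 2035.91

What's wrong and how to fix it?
Bug: AND binds tighter than OR, so this parses as account = 'ACC-106' OR (account = 'ACC-101' AND amount > 2035.91)

Fix: Group the OR with parentheses (or use IN), then AND the threshold

Corrected query:
SELECT id, account, amount FROM transactions WHERE (account = 'ACC-106' OR account = 'ACC-101') AND amount > 2035.91

Result:
id | account | amount 
---+---------+--------
2  | ACC-101 | 2431.28
6  | ACC-101 | 4657.76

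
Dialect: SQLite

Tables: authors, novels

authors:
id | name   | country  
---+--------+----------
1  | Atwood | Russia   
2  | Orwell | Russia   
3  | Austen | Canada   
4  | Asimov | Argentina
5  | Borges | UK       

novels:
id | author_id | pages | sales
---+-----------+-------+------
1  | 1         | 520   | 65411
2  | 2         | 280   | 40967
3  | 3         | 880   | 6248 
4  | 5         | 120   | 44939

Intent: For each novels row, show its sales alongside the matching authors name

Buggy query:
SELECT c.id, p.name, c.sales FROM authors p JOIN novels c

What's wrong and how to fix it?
Bug: Missing join condition: each novels row is matched to all authors rows instead of just its own

Fix: Specify the join condition linking the foreign key to the parent id

Corrected query:
SELECT c.id, p.name, c.sales FROM authors p JOIN novels c ON c.author_id = p.id

Result:
id | name   | sales
---+--------+------
1  | Atwood | 65411
2  | Orwell | 40967
3  | Austen | 6248 
4  | Borges | 44939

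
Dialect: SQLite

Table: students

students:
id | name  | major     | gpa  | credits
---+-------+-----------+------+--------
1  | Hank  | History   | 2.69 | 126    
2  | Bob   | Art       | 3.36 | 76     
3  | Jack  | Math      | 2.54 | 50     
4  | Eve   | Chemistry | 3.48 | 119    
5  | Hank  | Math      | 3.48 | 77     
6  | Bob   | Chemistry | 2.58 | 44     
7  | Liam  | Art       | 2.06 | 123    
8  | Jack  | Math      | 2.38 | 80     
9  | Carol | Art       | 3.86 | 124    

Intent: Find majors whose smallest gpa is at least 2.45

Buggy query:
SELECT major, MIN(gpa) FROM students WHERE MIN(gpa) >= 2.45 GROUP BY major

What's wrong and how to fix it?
Bug: MIN() in WHERE is a misuse of aggregate

Fix: Use HAVING for the per-group MIN condition

Corrected query:
SELECT major, MIN(gpa) FROM students GROUP BY major HAVING MIN(gpa) >= 2.45

Result:
major     | MIN(gpa)
----------+---------
Chemistry | 2.58    
History   | 2.69    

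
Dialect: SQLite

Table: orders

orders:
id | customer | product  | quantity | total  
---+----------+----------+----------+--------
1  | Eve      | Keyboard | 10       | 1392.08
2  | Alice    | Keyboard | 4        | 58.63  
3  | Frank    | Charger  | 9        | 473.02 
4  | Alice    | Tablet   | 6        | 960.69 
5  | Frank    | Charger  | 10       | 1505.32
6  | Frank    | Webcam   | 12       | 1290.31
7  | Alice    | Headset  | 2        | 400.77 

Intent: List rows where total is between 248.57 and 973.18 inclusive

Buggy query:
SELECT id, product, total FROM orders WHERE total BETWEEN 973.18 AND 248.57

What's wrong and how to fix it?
Bug: The bounds are reversed; BETWEEN a AND b requires a <= b to match anything

Fix: Swap the bounds so the smaller value comes first

Corrected query:
SELECT id, product, total FROM orders WHERE total BETWEEN 248.57 AND 973.18

Result:
id | product | total 
---+---------+-------
3  | Charger | 473.02
4  | Tablet  | 960.69
7  | Headset | 400.77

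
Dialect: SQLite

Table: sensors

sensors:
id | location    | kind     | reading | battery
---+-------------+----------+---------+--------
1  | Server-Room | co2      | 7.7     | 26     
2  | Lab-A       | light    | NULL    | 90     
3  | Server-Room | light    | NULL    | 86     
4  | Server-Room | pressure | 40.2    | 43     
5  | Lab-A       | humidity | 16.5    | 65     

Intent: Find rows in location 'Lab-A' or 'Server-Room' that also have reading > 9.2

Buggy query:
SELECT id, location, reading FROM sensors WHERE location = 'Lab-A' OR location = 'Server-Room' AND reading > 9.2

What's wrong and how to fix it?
Bug: AND binds tighter than OR, so this parses as location = 'Lab-A' OR (location = 'Server-Room' AND reading > 9.2)

Fix: Group the OR with parentheses (or use IN), then AND the threshold

Corrected query:
SELECT id, location, reading FROM sensors WHERE (location = 'Lab-A' OR location = 'Server-Room') AND reading > 9.2

Result:
id | location    | reading
---+-------------+--------
4  | Server-Room | 40.2   
5  | Lab-A       | 16.5   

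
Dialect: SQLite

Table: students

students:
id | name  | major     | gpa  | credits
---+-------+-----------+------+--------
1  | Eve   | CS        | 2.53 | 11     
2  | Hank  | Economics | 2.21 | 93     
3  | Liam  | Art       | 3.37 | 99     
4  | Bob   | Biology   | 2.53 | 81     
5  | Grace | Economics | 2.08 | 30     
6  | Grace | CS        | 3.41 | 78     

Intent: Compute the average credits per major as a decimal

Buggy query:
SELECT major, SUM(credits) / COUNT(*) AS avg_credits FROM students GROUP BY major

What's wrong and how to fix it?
Bug: SUM(credits) and COUNT(*) are both integers; the division truncates the fractional part

Fix: Cast one side to REAL so the division keeps the fractional part

Corrected query:
SELECT major, SUM(credits) * 1.0 / COUNT(*) AS avg_credits FROM students GROUP BY major

Result:
major     | avg_credits
----------+------------
Art       | 99         
Biology   | 81         
CS        | 44.5       
Economics | 61.5       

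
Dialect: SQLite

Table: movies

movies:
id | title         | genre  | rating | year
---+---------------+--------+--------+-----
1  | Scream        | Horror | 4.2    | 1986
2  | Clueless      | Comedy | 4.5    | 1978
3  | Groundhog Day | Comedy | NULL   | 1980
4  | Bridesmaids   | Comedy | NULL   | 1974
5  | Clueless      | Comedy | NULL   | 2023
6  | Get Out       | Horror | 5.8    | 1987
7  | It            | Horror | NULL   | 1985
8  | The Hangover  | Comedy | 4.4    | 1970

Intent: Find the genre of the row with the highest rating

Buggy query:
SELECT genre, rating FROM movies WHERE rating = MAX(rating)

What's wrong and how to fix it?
Bug: WHERE is evaluated per row; an aggregate over the whole table isn't defined there

Fix: Wrap MAX in a scalar subquery so WHERE compares against a single value

Corrected query:
SELECT genre, rating FROM movies WHERE rating = (SELECT MAX(rating) FROM movies)

Result:
genre  | rating
-------+-------
Horror | 5.8   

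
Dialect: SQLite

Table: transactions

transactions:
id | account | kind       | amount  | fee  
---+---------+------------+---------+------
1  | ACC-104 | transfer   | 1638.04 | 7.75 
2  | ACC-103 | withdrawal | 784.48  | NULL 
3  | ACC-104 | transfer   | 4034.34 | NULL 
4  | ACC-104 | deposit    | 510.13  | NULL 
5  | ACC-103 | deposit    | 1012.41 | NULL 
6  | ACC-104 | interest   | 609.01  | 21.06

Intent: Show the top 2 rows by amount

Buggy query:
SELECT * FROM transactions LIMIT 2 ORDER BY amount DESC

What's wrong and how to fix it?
Bug: ORDER BY cannot follow LIMIT; LIMIT is the final clause

Fix: Swap the clauses: ORDER BY first, then LIMIT

Corrected query:
SELECT * FROM transactions ORDER BY amount DESC LIMIT 2

Result:
id | account | kind     | amount  | fee 
---+---------+----------+---------+-----
3  | ACC-104 | transfer | 4034.34 | NULL
1  | ACC-104 | transfer | 1638.04 | 7.75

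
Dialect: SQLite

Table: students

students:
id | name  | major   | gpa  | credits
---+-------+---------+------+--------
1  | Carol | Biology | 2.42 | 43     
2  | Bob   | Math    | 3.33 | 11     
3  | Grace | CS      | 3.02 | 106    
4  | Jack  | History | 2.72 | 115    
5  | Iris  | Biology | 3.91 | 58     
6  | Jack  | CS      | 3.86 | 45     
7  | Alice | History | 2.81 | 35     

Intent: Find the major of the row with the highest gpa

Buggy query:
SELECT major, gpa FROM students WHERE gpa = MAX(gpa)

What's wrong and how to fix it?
Bug: MAX(gpa) is an aggregate and cannot be used directly in WHERE

Fix: Wrap MAX in a scalar subquery so WHERE compares against a single value

Corrected query:
SELECT major, gpa FROM students WHERE gpa = (SELECT MAX(gpa) FROM students)

Result:
major   | gpa 
--------+-----
Biology | 3.91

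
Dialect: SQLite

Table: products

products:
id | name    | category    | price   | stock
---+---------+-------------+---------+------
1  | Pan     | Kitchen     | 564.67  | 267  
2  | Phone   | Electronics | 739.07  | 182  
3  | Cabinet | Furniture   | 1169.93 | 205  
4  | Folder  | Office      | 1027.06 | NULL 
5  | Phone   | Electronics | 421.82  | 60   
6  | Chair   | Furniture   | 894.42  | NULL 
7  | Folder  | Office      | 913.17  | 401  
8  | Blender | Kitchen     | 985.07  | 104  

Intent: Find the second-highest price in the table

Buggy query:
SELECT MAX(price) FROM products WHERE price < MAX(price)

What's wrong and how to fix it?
Bug: The inner MAX is an aggregate inside WHERE, which is not allowed

Fix: Compute the overall MAX in a subquery, then take MAX of rows below it

Corrected query:
SELECT MAX(price) FROM products WHERE price < (SELECT MAX(price) FROM products)

Result:
MAX(price)
----------
1027.06   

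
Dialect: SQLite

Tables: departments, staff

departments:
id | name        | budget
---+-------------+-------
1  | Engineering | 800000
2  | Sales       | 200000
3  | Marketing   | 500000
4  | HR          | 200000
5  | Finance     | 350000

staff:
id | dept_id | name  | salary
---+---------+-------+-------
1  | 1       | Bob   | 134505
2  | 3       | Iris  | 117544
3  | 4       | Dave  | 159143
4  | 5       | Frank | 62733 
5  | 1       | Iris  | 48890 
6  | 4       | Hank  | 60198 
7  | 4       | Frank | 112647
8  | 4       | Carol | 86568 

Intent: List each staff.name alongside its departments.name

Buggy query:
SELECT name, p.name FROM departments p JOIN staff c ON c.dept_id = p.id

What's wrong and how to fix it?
Bug: 'name' exists in both joined tables, so the database can't tell which one is meant

Fix: Qualify the column with its table alias (c.name)

Corrected query:
SELECT c.name, p.name FROM departments p JOIN staff c ON c.dept_id = p.id

Result:
name  | name       
------+------------
Bob   | Engineering
Iris  | Marketing  
Dave  | HR         
Frank | Finance    
Iris  | Engineering
Hank  | HR         
Frank | HR         
Carol | HR         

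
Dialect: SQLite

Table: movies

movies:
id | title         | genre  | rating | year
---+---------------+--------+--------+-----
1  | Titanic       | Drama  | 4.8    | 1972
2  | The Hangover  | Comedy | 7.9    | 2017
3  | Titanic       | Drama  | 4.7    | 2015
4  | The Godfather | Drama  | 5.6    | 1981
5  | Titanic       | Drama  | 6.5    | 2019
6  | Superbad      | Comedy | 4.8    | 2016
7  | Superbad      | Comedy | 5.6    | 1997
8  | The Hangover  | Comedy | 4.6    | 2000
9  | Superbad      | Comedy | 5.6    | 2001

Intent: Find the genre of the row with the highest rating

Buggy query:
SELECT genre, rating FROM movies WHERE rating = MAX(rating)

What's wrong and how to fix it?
Bug: MAX(rating) is an aggregate and cannot be used directly in WHERE

Fix: Wrap MAX in a scalar subquery so WHERE compares against a single value

Corrected query:
SELECT genre, rating FROM movies WHERE rating = (SELECT MAX(rating) FROM movies)

Result:
genre  | rating
-------+-------
Comedy | 7.9   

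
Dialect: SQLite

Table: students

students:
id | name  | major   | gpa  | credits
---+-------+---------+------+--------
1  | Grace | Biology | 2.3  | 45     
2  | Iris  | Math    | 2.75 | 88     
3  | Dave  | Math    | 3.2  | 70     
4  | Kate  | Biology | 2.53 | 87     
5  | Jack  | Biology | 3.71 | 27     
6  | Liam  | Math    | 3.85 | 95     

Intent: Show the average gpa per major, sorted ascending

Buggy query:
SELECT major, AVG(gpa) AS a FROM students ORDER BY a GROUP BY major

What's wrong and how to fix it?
Bug: GROUP BY must precede ORDER BY

Fix: Move ORDER BY to the end, after GROUP BY

Corrected query:
SELECT major, AVG(gpa) AS a FROM students GROUP BY major ORDER BY a

Result:
major   | a       
--------+---------
Biology | 2.846667
Math    | 3.266667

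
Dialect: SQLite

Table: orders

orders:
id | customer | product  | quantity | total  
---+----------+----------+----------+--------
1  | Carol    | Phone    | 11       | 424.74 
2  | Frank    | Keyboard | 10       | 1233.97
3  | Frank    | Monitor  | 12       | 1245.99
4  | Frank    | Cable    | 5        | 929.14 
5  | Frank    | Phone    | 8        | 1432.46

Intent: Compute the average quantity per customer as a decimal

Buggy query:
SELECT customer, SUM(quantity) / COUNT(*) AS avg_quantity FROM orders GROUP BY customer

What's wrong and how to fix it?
Bug: SUM(quantity) and COUNT(*) are both integers; the division truncates the fractional part

Fix: Multiply by 1.0 (or CAST to REAL) to force floating-point division

Corrected query:
SELECT customer, SUM(quantity) * 1.0 / COUNT(*) AS avg_quantity FROM orders GROUP BY customer

Result:
customer | avg_quantity
---------+-------------
Carol    | 11          
Frank    | 8.75        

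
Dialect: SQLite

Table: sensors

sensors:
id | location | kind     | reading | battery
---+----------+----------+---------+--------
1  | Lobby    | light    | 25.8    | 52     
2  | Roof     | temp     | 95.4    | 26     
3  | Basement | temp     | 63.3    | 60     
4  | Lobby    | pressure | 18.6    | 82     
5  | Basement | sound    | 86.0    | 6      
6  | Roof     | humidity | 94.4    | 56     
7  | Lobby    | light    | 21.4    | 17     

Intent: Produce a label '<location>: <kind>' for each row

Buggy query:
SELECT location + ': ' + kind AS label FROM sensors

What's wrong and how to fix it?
Bug: '+' is numeric addition; on text columns SQLite converts them to 0 instead of concatenating

Fix: Use the || operator for string concatenation

Corrected query:
SELECT location || ': ' || kind AS label FROM sensors

Result:
label          
---------------
Lobby: light   
Roof: temp     
Basement: temp 
Lobby: pressure
Basement: sound
Roof: humidity 
Lobby: light   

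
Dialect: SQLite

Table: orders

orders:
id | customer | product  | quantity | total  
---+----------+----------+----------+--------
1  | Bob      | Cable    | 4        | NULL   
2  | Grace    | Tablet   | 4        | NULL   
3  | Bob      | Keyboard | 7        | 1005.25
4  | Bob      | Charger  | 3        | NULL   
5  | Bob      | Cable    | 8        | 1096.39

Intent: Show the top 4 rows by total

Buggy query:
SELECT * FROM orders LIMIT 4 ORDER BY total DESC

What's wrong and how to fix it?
Bug: ORDER BY cannot follow LIMIT; LIMIT is the final clause

Fix: Sort with ORDER BY, then apply LIMIT

Corrected query:
SELECT * FROM orders ORDER BY total DESC LIMIT 4

Result:
id | customer | product  | quantity | total  
---+----------+----------+----------+--------
5  | Bob      | Cable    | 8        | 1096.39
3  | Bob      | Keyboard | 7        | 1005.25
1  | Bob      | Cable    | 4        | NULL   
2  | Grace    | Tablet   | 4        | NULL   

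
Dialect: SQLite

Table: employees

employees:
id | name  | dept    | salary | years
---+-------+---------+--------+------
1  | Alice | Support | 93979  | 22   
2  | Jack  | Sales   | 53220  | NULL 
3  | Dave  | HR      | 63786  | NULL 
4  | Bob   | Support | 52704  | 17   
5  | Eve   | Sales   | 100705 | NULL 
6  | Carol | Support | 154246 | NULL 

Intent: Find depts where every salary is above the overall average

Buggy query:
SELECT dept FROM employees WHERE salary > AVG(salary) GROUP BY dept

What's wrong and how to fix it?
Bug: WHERE evaluates per row before aggregation, so AVG() is unavailable

Fix: Compute the overall average in a scalar subquery and compare each group's MIN against it in HAVING

Corrected query:
SELECT dept FROM employees GROUP BY dept HAVING MIN(salary) > (SELECT AVG(salary) FROM employees)

Result:
(no rows)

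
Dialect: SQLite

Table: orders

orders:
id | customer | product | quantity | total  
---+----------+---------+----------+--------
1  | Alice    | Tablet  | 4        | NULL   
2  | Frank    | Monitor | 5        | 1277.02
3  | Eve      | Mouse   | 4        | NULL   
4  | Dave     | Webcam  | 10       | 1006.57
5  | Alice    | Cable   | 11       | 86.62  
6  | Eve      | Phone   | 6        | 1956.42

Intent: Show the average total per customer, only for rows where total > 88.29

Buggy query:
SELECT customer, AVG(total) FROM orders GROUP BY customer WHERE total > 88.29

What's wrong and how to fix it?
Bug: WHERE cannot follow GROUP BY

Fix: Place WHERE between FROM and GROUP BY

Corrected query:
SELECT customer, AVG(total) FROM orders WHERE total > 88.29 GROUP BY customer

Result:
customer | AVG(total)
---------+-----------
Dave     | 1006.57   
Eve      | 1956.42   
Frank    | 1277.02   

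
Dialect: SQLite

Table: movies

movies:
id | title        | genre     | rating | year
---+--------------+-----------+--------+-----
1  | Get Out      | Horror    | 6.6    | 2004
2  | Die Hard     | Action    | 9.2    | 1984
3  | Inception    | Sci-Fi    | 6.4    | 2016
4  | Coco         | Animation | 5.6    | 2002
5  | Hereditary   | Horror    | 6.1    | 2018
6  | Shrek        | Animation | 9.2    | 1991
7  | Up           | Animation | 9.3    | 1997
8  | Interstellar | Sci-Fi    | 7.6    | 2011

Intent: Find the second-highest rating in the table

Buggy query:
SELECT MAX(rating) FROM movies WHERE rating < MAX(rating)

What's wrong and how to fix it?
Bug: The inner MAX is an aggregate inside WHERE, which is not allowed

Fix: Put the inner MAX in a scalar subquery

Corrected query:
SELECT MAX(rating) FROM movies WHERE rating < (SELECT MAX(rating) FROM movies)

Result:
MAX(rating)
-----------
9.2        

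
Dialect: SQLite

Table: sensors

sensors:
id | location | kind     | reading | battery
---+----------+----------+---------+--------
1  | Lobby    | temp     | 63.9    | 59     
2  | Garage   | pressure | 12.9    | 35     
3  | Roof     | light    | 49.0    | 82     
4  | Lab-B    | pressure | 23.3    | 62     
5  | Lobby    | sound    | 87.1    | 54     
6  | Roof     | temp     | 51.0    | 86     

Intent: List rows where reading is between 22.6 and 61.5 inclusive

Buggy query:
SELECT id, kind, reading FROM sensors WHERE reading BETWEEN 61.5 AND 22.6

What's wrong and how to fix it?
Bug: The bounds are reversed; BETWEEN a AND b requires a <= b to match anything

Fix: Write BETWEEN 22.6 AND 61.5

Corrected query:
SELECT id, kind, reading FROM sensors WHERE reading BETWEEN 22.6 AND 61.5

Result:
id | kind     | reading
---+----------+--------
3  | light    | 49     
4  | pressure | 23.3   
6  | temp     | 51     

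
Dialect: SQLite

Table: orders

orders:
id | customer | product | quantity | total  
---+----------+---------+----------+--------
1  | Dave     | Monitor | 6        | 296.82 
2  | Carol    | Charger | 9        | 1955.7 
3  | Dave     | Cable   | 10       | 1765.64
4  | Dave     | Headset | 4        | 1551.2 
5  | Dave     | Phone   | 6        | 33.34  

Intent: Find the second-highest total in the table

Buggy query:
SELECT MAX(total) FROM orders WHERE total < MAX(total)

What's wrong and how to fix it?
Bug: MAX(total) on the right of the comparison is an aggregate-in-WHERE error

Fix: Put the inner MAX in a scalar subquery

Corrected query:
SELECT MAX(total) FROM orders WHERE total < (SELECT MAX(total) FROM orders)

Result:
MAX(total)
----------
1765.64   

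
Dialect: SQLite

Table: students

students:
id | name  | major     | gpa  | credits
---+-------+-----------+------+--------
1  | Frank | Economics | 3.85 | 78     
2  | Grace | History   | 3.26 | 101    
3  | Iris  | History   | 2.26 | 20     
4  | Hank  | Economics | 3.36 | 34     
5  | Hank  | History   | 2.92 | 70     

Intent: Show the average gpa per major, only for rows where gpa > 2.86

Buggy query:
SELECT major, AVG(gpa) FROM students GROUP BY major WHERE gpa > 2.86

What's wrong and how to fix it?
Bug: WHERE cannot follow GROUP BY

Fix: Move the WHERE clause before GROUP BY

Corrected query:
SELECT major, AVG(gpa) FROM students WHERE gpa > 2.86 GROUP BY major

Result:
major     | AVG(gpa)
----------+---------
Economics | 3.605   
History   | 3.09    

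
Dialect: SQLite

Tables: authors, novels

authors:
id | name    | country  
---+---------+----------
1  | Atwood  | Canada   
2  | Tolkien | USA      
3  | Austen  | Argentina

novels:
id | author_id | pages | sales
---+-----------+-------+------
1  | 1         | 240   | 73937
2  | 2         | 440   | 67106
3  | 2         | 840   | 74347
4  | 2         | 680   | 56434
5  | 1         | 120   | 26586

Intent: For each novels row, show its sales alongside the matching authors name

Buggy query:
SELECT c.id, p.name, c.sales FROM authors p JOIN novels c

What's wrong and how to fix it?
Bug: Missing join condition: each novels row is matched to all authors rows instead of just its own

Fix: Specify the join condition linking the foreign key to the parent id

Corrected query:
SELECT c.id, p.name, c.sales FROM authors p JOIN novels c ON c.author_id = p.id

Result:
id | name    | sales
---+---------+------
1  | Atwood  | 73937
2  | Tolkien | 67106
3  | Tolkien | 74347
4  | Tolkien | 56434
5  | Atwood  | 26586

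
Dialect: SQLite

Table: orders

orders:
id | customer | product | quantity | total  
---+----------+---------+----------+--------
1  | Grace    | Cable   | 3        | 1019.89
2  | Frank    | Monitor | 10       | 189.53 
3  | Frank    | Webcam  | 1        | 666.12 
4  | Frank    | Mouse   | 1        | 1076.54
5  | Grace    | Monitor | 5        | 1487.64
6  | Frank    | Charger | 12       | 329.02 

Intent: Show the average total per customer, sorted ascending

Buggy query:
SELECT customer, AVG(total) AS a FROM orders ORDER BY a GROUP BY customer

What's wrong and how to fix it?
Bug: ORDER BY appears before GROUP BY; SQL clause order requires GROUP BY first

Fix: Reorder: SELECT … FROM … GROUP BY … ORDER BY …

Corrected query:
SELECT customer, AVG(total) AS a FROM orders GROUP BY customer ORDER BY a

Result:
customer | a       
---------+---------
Frank    | 565.3025
Grace    | 1253.765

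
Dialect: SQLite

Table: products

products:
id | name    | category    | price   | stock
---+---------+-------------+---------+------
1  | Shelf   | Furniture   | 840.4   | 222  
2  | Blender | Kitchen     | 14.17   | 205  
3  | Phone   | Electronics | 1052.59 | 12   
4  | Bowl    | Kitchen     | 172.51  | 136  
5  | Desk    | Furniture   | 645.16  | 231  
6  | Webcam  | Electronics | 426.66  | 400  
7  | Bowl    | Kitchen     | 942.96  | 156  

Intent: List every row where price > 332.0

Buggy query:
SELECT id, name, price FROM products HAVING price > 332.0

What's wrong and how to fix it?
Bug: This is a non-aggregate query (no GROUP BY, no aggregates), so in SQLite the HAVING clause is invalid here; a row-level condition belongs in WHERE

Fix: Replace HAVING with WHERE since the condition applies to individual rows

Corrected query:
SELECT id, name, price FROM products WHERE price > 332.0

Result:
id | name   | price  
---+--------+--------
1  | Shelf  | 840.4  
3  | Phone  | 1052.59
5  | Desk   | 645.16 
6  | Webcam | 426.66 
7  | Bowl   | 942.96 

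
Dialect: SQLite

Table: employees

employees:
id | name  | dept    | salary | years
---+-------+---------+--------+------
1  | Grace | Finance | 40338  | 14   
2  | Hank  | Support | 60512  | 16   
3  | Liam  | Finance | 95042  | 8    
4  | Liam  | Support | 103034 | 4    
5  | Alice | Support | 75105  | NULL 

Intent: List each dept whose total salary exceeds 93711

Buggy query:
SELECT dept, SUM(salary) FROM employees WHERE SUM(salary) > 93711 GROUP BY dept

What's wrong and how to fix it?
Bug: SUM(salary) is an aggregate, but WHERE filters rows before aggregation

Fix: Use HAVING (which filters groups after aggregation) instead of WHERE

Corrected query:
SELECT dept, SUM(salary) FROM employees GROUP BY dept HAVING SUM(salary) > 93711

Result:
dept    | SUM(salary)
--------+------------
Finance | 135380     
Support | 238651     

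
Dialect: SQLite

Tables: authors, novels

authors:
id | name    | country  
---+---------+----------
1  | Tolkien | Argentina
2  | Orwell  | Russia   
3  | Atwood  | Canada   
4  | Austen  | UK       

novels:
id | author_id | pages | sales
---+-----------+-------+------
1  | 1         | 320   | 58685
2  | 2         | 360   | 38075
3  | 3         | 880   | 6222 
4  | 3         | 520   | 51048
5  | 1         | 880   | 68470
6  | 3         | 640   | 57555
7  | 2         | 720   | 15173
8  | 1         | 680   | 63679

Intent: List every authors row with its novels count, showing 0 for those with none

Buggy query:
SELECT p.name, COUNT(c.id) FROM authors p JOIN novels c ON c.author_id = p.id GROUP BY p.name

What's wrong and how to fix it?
Bug: An inner join excludes parents with zero children

Fix: Use LEFT JOIN so parents without children still appear (COUNT(c.id) gives 0)

Corrected query:
SELECT p.name, COUNT(c.id) FROM authors p LEFT JOIN novels c ON c.author_id = p.id GROUP BY p.name

Result:
name    | COUNT(c.id)
--------+------------
Atwood  | 3          
Austen  | 0          
Orwell  | 2          
Tolkien | 3          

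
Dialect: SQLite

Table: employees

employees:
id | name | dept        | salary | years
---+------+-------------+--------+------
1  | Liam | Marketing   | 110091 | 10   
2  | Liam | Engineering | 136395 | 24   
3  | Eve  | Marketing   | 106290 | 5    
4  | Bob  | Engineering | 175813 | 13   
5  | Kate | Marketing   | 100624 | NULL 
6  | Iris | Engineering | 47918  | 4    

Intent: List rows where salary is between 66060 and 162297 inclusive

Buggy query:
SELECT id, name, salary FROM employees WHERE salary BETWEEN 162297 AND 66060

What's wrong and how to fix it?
Bug: BETWEEN expects the lower bound first; with 162297 AND 66060 the range is empty

Fix: Write BETWEEN 66060 AND 162297

Corrected query:
SELECT id, name, salary FROM employees WHERE salary BETWEEN 66060 AND 162297

Result:
id | name | salary
---+------+-------
1  | Liam | 110091
2  | Liam | 136395
3  | Eve  | 106290
5  | Kate | 100624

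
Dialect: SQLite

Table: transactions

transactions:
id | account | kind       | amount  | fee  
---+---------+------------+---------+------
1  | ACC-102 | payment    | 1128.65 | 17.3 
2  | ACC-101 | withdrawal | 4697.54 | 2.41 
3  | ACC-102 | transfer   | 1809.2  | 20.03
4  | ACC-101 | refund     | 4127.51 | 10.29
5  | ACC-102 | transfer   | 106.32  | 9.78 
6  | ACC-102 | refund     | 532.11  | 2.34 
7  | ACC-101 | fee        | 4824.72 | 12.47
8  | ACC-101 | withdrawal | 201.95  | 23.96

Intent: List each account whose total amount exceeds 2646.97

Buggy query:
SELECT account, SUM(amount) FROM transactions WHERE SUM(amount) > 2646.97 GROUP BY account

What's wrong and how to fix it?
Bug: Aggregate functions cannot appear in a WHERE clause

Fix: Use HAVING (which filters groups after aggregation) instead of WHERE

Corrected query:
SELECT account, SUM(amount) FROM transactions GROUP BY account HAVING SUM(amount) > 2646.97

Result:
account | SUM(amount)
--------+------------
ACC-101 | 13851.72   
ACC-102 | 3576.28    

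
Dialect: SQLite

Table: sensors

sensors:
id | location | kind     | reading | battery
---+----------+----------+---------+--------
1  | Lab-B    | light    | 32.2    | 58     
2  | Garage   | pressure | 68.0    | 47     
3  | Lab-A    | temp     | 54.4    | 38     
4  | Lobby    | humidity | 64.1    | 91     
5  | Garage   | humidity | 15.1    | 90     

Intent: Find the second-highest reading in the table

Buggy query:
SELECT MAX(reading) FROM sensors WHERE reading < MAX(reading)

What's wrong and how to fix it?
Bug: MAX(reading) on the right of the comparison is an aggregate-in-WHERE error

Fix: Compute the overall MAX in a subquery, then take MAX of rows below it

Corrected query:
SELECT MAX(reading) FROM sensors WHERE reading < (SELECT MAX(reading) FROM sensors)

Result:
MAX(reading)
------------
64.1        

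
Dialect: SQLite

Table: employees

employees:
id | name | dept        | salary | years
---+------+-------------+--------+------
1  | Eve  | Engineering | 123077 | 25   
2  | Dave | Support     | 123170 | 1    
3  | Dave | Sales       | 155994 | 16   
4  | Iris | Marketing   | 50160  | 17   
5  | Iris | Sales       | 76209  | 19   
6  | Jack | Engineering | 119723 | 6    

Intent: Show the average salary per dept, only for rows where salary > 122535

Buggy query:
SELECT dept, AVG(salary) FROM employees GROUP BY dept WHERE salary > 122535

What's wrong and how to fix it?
Bug: WHERE cannot follow GROUP BY

Fix: Place WHERE between FROM and GROUP BY

Corrected query:
SELECT dept, AVG(salary) FROM employees WHERE salary > 122535 GROUP BY dept

Result:
dept        | AVG(salary)
------------+------------
Engineering | 123077     
Sales       | 155994     
Support     | 123170     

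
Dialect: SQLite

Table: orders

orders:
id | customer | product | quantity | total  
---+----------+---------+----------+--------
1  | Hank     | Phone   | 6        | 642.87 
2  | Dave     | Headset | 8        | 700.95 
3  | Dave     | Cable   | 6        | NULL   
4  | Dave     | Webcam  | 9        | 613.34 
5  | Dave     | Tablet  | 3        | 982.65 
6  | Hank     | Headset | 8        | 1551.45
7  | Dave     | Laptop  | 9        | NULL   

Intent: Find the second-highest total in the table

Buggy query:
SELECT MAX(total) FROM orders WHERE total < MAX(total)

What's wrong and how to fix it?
Bug: The inner MAX is an aggregate inside WHERE, which is not allowed

Fix: Compute the overall MAX in a subquery, then take MAX of rows below it

Corrected query:
SELECT MAX(total) FROM orders WHERE total < (SELECT MAX(total) FROM orders)

Result:
MAX(total)
----------
982.65    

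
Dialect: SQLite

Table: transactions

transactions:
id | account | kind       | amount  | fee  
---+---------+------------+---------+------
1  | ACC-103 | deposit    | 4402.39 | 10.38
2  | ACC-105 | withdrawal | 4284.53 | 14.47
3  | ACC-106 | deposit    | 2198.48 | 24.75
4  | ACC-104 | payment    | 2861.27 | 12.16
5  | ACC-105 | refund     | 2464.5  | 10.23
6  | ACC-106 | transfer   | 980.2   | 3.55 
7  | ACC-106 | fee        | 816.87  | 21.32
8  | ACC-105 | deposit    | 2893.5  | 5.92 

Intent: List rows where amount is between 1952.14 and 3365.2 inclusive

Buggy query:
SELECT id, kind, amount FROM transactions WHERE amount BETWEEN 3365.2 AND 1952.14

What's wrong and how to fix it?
Bug: The bounds are reversed; BETWEEN a AND b requires a <= b to match anything

Fix: Write BETWEEN 1952.14 AND 3365.2

Corrected query:
SELECT id, kind, amount FROM transactions WHERE amount BETWEEN 1952.14 AND 3365.2

Result:
id | kind    | amount 
---+---------+--------
3  | deposit | 2198.48
4  | payment | 2861.27
5  | refund  | 2464.5 
8  | deposit | 2893.5 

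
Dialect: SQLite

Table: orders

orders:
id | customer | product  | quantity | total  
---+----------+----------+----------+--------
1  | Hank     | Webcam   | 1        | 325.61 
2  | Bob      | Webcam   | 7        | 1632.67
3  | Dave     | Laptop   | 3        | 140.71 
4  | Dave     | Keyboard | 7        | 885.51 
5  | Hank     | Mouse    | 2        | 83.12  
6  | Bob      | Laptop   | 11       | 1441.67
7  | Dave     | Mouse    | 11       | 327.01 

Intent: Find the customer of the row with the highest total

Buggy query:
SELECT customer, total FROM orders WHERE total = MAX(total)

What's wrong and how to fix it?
Bug: WHERE is evaluated per row; an aggregate over the whole table isn't defined there

Fix: Wrap MAX in a scalar subquery so WHERE compares against a single value

Corrected query:
SELECT customer, total FROM orders WHERE total = (SELECT MAX(total) FROM orders)

Result:
customer | total  
---------+--------
Bob      | 1632.67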